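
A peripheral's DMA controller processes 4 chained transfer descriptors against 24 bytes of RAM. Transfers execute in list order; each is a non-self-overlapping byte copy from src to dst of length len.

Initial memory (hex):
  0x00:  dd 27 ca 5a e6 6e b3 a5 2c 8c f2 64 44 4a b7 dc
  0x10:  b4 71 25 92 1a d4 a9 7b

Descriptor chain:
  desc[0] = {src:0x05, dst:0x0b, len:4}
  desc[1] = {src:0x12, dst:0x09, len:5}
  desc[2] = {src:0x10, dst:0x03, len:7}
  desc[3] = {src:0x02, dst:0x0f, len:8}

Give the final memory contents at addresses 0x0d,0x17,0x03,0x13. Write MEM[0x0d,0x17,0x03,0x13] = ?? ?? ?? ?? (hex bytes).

MEM[0x0d,0x17,0x03,0x13] = a9 7b b4 92

  after D0: wrote 4B at 0x0b = 6eb3a52c
  after D1: wrote 5B at 0x09 = 25921ad4a9
  after D2: wrote 7B at 0x03 = b47125921ad4a9
  after D3: wrote 8B at 0x0f = cab47125921ad4a9
query mem[0x0d]=0xa9, mem[0x17]=0x7b, mem[0x03]=0xb4, mem[0x13]=0x92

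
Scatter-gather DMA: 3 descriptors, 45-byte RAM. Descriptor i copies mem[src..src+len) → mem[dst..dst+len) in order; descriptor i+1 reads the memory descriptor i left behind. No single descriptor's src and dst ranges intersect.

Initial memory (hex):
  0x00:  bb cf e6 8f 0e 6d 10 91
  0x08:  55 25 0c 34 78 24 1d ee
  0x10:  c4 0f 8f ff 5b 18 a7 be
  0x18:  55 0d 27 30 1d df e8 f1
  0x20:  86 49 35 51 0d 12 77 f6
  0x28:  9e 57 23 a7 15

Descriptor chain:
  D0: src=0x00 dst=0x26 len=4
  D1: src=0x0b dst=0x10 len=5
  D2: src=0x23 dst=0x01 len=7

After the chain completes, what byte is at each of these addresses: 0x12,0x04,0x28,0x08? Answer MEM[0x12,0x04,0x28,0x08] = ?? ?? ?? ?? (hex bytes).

MEM[0x12,0x04,0x28,0x08] = 24 bb e6 55

#0 dst[0x26+4] := {0xbb,0xcf,0xe6,0x8f}
#1 dst[0x10+5] := {0x34,0x78,0x24,0x1d,0xee}
#2 dst[0x01+7] := {0x51,0x0d,0x12,0xbb,0xcf,0xe6,0x8f}
query mem[0x12]=0x24, mem[0x04]=0xbb, mem[0x28]=0xe6, mem[0x08]=0x55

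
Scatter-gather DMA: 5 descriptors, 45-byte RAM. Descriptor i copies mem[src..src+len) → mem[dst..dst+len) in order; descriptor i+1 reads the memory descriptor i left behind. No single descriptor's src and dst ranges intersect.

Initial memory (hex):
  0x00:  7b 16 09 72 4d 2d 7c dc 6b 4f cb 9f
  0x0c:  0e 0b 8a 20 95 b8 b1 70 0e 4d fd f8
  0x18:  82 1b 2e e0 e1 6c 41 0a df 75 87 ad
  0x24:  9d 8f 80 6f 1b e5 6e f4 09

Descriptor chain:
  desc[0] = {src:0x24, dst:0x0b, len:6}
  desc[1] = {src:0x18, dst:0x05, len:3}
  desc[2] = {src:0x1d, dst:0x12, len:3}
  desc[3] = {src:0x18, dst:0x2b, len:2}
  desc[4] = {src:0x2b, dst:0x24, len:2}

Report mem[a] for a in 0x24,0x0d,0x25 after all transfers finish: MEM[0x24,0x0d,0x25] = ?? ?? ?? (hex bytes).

MEM[0x24,0x0d,0x25] = 82 80 1b

#0 dst[0x0b+6] := {0x9d,0x8f,0x80,0x6f,0x1b,0xe5}
#1 dst[0x05+3] := {0x82,0x1b,0x2e}
#2 dst[0x12+3] := {0x6c,0x41,0x0a}
#3 dst[0x2b+2] := {0x82,0x1b}
#4 dst[0x24+2] := {0x82,0x1b}
query mem[0x24]=0x82, mem[0x0d]=0x80, mem[0x25]=0x1b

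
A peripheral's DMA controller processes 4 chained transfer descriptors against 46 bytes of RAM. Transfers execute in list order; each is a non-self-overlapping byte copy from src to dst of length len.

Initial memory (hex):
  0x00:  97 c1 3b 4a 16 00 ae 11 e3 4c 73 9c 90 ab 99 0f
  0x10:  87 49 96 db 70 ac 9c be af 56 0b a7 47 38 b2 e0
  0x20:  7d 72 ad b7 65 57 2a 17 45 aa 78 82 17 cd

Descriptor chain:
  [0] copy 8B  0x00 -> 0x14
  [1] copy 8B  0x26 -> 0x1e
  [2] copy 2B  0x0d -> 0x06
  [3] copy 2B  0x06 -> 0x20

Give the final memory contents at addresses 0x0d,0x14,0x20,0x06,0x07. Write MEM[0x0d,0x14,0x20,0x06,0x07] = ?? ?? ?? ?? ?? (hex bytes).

#0 dst[0x14+8] := {0x97,0xc1,0x3b,0x4a,0x16,0x00,0xae,0x11}
#1 dst[0x1e+8] := {0x2a,0x17,0x45,0xaa,0x78,0x82,0x17,0xcd}
#2 dst[0x06+2] := {0xab,0x99}
#3 dst[0x20+2] := {0xab,0x99}
query mem[0x0d]=0xab, mem[0x14]=0x97, mem[0x20]=0xab, mem[0x06]=0xab, mem[0x07]=0x99

MEM[0x0d,0x14,0x20,0x06,0x07] = ab 97 ab ab 99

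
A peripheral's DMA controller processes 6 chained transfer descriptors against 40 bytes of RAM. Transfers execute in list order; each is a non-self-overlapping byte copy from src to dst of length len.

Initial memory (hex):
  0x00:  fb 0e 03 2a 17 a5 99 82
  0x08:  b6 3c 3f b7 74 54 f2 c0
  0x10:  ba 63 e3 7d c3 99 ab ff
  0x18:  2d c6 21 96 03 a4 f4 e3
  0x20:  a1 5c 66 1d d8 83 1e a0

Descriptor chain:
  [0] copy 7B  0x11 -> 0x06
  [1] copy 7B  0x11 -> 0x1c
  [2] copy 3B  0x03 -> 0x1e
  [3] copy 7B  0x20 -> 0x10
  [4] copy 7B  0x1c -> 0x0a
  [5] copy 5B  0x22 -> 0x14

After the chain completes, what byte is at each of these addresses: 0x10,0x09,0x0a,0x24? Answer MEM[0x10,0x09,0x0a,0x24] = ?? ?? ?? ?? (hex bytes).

MEM[0x10,0x09,0x0a,0x24] = ff c3 63 d8

  after D0: wrote 7B at 0x06 = 63e37dc399abff
  after D1: wrote 7B at 0x1c = 63e37dc399abff
  after D2: wrote 3B at 0x1e = 2a17a5
  after D3: wrote 7B at 0x10 = a5abff1dd8831e
  after D4: wrote 7B at 0x0a = 63e32a17a5abff
  after D5: wrote 5B at 0x14 = ff1dd8831e
query mem[0x10]=0xff, mem[0x09]=0xc3, mem[0x0a]=0x63, mem[0x24]=0xd8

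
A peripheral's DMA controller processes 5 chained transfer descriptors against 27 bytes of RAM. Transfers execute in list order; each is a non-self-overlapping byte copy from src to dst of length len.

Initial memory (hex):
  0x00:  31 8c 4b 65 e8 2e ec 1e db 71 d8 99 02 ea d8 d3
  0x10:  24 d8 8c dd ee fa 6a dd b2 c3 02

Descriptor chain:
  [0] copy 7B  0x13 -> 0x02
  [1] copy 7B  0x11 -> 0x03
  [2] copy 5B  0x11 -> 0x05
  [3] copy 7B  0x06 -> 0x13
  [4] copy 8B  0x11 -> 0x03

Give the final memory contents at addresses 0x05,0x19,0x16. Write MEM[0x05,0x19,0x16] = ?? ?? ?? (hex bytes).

D0: mem[0x02..0x08] <- [dd ee fa 6a dd b2 c3]
D1: mem[0x03..0x09] <- [d8 8c dd ee fa 6a dd]
D2: mem[0x05..0x09] <- [d8 8c dd ee fa]
D3: mem[0x13..0x19] <- [8c dd ee fa d8 99 02]
D4: mem[0x03..0x0a] <- [d8 8c 8c dd ee fa d8 99]
query mem[0x05]=0x8c, mem[0x19]=0x02, mem[0x16]=0xfa

MEM[0x05,0x19,0x16] = 8c 02 fa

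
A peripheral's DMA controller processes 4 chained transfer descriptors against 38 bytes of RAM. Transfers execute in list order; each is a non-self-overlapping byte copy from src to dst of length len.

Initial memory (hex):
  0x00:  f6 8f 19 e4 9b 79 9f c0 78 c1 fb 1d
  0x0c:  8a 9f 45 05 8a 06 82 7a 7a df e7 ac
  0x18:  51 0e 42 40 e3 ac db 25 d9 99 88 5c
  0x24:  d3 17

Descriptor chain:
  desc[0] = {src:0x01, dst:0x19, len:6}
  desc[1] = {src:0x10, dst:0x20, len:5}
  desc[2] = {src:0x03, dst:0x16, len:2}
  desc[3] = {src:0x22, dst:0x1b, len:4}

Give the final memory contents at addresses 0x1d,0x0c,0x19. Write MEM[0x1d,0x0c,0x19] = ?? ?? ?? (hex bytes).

[0] 0x01->0x19 len=6 : 8f 19 e4 9b 79 9f
[1] 0x10->0x20 len=5 : 8a 06 82 7a 7a
[2] 0x03->0x16 len=2 : e4 9b
[3] 0x22->0x1b len=4 : 82 7a 7a 17
query mem[0x1d]=0x7a, mem[0x0c]=0x8a, mem[0x19]=0x8f

MEM[0x1d,0x0c,0x19] = 7a 8a 8f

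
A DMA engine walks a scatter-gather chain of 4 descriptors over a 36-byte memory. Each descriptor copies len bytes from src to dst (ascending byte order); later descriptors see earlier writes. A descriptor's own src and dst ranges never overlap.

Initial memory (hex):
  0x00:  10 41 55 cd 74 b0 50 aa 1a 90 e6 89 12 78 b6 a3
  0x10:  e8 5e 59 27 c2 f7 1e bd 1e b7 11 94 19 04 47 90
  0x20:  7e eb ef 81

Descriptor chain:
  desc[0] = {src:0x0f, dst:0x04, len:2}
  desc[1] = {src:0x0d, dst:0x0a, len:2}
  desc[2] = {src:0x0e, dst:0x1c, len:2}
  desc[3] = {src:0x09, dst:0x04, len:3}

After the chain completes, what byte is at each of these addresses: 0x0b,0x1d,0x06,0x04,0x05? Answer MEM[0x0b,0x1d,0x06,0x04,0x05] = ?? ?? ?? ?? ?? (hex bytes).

MEM[0x0b,0x1d,0x06,0x04,0x05] = b6 a3 b6 90 78

#0 dst[0x04+2] := {0xa3,0xe8}
#1 dst[0x0a+2] := {0x78,0xb6}
#2 dst[0x1c+2] := {0xb6,0xa3}
#3 dst[0x04+3] := {0x90,0x78,0xb6}
query mem[0x0b]=0xb6, mem[0x1d]=0xa3, mem[0x06]=0xb6, mem[0x04]=0x90, mem[0x05]=0x78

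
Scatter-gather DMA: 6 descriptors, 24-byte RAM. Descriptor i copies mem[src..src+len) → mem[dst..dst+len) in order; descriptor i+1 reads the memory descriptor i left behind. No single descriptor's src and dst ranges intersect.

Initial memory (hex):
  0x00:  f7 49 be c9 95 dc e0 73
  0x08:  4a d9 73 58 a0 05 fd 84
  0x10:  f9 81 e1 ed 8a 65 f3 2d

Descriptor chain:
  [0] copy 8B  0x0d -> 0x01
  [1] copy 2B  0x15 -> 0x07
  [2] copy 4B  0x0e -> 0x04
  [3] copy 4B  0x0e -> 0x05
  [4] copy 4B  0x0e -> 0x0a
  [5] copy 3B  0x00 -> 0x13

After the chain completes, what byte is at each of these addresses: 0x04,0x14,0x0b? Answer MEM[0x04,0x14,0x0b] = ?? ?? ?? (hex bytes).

MEM[0x04,0x14,0x0b] = fd 05 84

#0 dst[0x01+8] := {0x05,0xfd,0x84,0xf9,0x81,0xe1,0xed,0x8a}
#1 dst[0x07+2] := {0x65,0xf3}
#2 dst[0x04+4] := {0xfd,0x84,0xf9,0x81}
#3 dst[0x05+4] := {0xfd,0x84,0xf9,0x81}
#4 dst[0x0a+4] := {0xfd,0x84,0xf9,0x81}
#5 dst[0x13+3] := {0xf7,0x05,0xfd}
query mem[0x04]=0xfd, mem[0x14]=0x05, mem[0x0b]=0x84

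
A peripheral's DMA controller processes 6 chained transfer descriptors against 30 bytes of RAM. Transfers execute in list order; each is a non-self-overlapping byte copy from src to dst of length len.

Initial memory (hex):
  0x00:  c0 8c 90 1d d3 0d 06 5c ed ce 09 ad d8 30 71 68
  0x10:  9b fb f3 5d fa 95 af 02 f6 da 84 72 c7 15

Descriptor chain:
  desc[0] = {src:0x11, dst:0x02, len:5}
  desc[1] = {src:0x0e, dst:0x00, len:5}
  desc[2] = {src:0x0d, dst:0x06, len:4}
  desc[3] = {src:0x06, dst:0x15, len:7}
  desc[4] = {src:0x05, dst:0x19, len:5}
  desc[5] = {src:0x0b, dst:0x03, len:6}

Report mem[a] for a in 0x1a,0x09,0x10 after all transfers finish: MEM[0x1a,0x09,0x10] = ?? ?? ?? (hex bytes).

  after D0: wrote 5B at 0x02 = fbf35dfa95
  after D1: wrote 5B at 0x00 = 71689bfbf3
  after D2: wrote 4B at 0x06 = 3071689b
  after D3: wrote 7B at 0x15 = 3071689b09add8
  after D4: wrote 5B at 0x19 = fa3071689b
  after D5: wrote 6B at 0x03 = add83071689b
query mem[0x1a]=0x30, mem[0x09]=0x9b, mem[0x10]=0x9b

MEM[0x1a,0x09,0x10] = 30 9b 9b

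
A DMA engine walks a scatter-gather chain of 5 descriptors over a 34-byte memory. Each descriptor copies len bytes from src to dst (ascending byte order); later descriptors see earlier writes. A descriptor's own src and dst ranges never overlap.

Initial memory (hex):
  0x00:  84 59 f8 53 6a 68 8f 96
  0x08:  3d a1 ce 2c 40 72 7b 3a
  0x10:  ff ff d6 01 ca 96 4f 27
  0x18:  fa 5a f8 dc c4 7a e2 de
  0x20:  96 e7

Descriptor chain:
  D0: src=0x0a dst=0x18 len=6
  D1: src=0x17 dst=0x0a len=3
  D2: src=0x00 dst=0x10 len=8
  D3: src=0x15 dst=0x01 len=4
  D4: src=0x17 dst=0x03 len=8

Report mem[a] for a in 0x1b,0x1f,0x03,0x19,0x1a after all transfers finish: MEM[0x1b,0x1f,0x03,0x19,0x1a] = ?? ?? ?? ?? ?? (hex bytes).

  after D0: wrote 6B at 0x18 = ce2c40727b3a
  after D1: wrote 3B at 0x0a = 27ce2c
  after D2: wrote 8B at 0x10 = 8459f8536a688f96
  after D3: wrote 4B at 0x01 = 688f96ce
  after D4: wrote 8B at 0x03 = 96ce2c40727b3ae2
query mem[0x1b]=0x72, mem[0x1f]=0xde, mem[0x03]=0x96, mem[0x19]=0x2c, mem[0x1a]=0x40

MEM[0x1b,0x1f,0x03,0x19,0x1a] = 72 de 96 2c 40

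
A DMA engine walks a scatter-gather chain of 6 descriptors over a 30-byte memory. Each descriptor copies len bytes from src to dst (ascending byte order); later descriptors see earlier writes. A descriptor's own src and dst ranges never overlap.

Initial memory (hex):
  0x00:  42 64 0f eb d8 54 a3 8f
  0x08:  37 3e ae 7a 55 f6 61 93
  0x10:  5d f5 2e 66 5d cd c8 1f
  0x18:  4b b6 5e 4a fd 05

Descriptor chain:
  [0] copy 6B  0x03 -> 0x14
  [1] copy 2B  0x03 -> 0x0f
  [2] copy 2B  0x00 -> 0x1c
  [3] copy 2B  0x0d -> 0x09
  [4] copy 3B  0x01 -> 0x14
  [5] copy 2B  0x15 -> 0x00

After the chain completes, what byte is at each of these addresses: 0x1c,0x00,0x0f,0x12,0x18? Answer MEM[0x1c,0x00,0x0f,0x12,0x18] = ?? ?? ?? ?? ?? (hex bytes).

MEM[0x1c,0x00,0x0f,0x12,0x18] = 42 0f eb 2e 8f

  after D0: wrote 6B at 0x14 = ebd854a38f37
  after D1: wrote 2B at 0x0f = ebd8
  after D2: wrote 2B at 0x1c = 4264
  after D3: wrote 2B at 0x09 = f661
  after D4: wrote 3B at 0x14 = 640feb
  after D5: wrote 2B at 0x00 = 0feb
query mem[0x1c]=0x42, mem[0x00]=0x0f, mem[0x0f]=0xeb, mem[0x12]=0x2e, mem[0x18]=0x8f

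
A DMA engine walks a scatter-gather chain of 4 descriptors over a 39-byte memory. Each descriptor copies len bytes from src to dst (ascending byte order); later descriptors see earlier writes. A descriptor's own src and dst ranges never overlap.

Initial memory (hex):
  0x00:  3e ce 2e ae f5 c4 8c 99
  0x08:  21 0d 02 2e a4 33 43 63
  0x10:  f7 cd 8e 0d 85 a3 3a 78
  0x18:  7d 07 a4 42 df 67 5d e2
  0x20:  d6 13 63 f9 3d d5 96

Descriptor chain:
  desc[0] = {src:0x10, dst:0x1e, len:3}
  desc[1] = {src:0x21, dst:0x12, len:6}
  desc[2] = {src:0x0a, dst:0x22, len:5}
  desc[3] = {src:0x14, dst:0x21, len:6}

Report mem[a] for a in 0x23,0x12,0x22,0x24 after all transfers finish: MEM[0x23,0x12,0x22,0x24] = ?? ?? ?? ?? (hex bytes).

MEM[0x23,0x12,0x22,0x24] = d5 13 3d 96

[0] 0x10->0x1e len=3 : f7 cd 8e
[1] 0x21->0x12 len=6 : 13 63 f9 3d d5 96
[2] 0x0a->0x22 len=5 : 02 2e a4 33 43
[3] 0x14->0x21 len=6 : f9 3d d5 96 7d 07
query mem[0x23]=0xd5, mem[0x12]=0x13, mem[0x22]=0x3d, mem[0x24]=0x96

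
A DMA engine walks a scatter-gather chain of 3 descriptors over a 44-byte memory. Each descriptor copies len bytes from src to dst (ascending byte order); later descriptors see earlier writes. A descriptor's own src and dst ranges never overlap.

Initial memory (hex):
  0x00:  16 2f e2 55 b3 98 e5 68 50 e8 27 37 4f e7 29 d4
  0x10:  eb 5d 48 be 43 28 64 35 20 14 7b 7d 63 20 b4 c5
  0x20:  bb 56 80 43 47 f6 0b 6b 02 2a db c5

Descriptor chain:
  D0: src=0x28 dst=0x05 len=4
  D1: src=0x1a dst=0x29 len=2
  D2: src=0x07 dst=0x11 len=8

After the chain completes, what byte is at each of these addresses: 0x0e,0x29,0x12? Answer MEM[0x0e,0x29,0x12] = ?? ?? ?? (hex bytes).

  after D0: wrote 4B at 0x05 = 022adbc5
  after D1: wrote 2B at 0x29 = 7b7d
  after D2: wrote 8B at 0x11 = dbc5e827374fe729
query mem[0x0e]=0x29, mem[0x29]=0x7b, mem[0x12]=0xc5

MEM[0x0e,0x29,0x12] = 29 7b c5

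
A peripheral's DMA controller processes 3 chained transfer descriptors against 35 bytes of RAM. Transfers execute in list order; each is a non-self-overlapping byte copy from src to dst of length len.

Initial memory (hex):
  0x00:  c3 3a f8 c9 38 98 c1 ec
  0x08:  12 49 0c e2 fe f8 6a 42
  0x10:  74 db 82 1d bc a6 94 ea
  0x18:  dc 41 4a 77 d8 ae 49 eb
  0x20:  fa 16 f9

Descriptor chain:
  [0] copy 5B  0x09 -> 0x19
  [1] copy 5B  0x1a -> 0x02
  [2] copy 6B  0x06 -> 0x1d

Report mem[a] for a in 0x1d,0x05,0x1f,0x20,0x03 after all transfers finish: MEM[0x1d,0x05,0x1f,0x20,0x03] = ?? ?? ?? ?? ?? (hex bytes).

MEM[0x1d,0x05,0x1f,0x20,0x03] = 49 f8 12 49 e2

D0: mem[0x19..0x1d] <- [49 0c e2 fe f8]
D1: mem[0x02..0x06] <- [0c e2 fe f8 49]
D2: mem[0x1d..0x22] <- [49 ec 12 49 0c e2]
query mem[0x1d]=0x49, mem[0x05]=0xf8, mem[0x1f]=0x12, mem[0x20]=0x49, mem[0x03]=0xe2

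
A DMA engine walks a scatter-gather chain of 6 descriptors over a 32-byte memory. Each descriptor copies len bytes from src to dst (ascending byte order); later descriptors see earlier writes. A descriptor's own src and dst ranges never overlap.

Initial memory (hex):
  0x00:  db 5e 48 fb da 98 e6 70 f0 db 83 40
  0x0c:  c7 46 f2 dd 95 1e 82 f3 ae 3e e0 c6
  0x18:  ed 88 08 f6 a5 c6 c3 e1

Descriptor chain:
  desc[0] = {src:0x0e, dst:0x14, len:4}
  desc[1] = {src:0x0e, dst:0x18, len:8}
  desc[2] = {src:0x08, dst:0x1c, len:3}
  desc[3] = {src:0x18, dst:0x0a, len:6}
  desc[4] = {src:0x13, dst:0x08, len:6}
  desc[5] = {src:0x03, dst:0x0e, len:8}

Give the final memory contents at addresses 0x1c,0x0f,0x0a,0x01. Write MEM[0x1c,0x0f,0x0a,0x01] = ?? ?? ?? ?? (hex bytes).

#0 dst[0x14+4] := {0xf2,0xdd,0x95,0x1e}
#1 dst[0x18+8] := {0xf2,0xdd,0x95,0x1e,0x82,0xf3,0xf2,0xdd}
#2 dst[0x1c+3] := {0xf0,0xdb,0x83}
#3 dst[0x0a+6] := {0xf2,0xdd,0x95,0x1e,0xf0,0xdb}
#4 dst[0x08+6] := {0xf3,0xf2,0xdd,0x95,0x1e,0xf2}
#5 dst[0x0e+8] := {0xfb,0xda,0x98,0xe6,0x70,0xf3,0xf2,0xdd}
query mem[0x1c]=0xf0, mem[0x0f]=0xda, mem[0x0a]=0xdd, mem[0x01]=0x5e

MEM[0x1c,0x0f,0x0a,0x01] = f0 da dd 5e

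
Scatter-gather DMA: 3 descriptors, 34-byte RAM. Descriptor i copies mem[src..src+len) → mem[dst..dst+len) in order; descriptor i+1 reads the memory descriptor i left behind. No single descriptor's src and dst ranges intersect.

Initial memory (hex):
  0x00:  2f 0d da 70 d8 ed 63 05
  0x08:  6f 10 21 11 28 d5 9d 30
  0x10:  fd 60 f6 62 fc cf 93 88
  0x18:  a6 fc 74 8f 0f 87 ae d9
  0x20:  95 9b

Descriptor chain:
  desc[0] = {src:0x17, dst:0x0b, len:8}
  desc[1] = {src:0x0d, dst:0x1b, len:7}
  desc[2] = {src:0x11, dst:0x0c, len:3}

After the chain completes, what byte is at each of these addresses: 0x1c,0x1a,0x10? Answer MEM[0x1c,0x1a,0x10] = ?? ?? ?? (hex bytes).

#0 dst[0x0b+8] := {0x88,0xa6,0xfc,0x74,0x8f,0x0f,0x87,0xae}
#1 dst[0x1b+7] := {0xfc,0x74,0x8f,0x0f,0x87,0xae,0x62}
#2 dst[0x0c+3] := {0x87,0xae,0x62}
query mem[0x1c]=0x74, mem[0x1a]=0x74, mem[0x10]=0x0f

MEM[0x1c,0x1a,0x10] = 74 74 0f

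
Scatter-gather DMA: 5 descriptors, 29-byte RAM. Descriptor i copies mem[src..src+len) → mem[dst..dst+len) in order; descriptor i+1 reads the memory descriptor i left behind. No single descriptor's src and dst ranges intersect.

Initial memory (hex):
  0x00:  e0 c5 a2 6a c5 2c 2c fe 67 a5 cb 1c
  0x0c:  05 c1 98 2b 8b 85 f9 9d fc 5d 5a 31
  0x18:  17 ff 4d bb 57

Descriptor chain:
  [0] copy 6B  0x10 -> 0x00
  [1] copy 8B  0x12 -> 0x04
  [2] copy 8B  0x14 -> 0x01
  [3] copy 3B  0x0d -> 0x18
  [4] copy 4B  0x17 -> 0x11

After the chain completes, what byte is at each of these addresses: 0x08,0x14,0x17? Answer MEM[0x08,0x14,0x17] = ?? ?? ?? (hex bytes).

#0 dst[0x00+6] := {0x8b,0x85,0xf9,0x9d,0xfc,0x5d}
#1 dst[0x04+8] := {0xf9,0x9d,0xfc,0x5d,0x5a,0x31,0x17,0xff}
#2 dst[0x01+8] := {0xfc,0x5d,0x5a,0x31,0x17,0xff,0x4d,0xbb}
#3 dst[0x18+3] := {0xc1,0x98,0x2b}
#4 dst[0x11+4] := {0x31,0xc1,0x98,0x2b}
query mem[0x08]=0xbb, mem[0x14]=0x2b, mem[0x17]=0x31

MEM[0x08,0x14,0x17] = bb 2b 31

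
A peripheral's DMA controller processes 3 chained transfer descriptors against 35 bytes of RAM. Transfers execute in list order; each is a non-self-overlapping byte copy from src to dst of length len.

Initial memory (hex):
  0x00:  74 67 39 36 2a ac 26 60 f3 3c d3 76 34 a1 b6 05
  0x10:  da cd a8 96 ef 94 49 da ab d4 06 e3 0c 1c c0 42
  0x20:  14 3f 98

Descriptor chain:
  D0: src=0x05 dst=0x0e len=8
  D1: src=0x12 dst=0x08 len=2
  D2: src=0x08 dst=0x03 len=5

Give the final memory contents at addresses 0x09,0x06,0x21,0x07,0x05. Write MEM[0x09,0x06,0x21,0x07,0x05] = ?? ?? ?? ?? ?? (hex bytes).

#0 dst[0x0e+8] := {0xac,0x26,0x60,0xf3,0x3c,0xd3,0x76,0x34}
#1 dst[0x08+2] := {0x3c,0xd3}
#2 dst[0x03+5] := {0x3c,0xd3,0xd3,0x76,0x34}
query mem[0x09]=0xd3, mem[0x06]=0x76, mem[0x21]=0x3f, mem[0x07]=0x34, mem[0x05]=0xd3

MEM[0x09,0x06,0x21,0x07,0x05] = d3 76 3f 34 d3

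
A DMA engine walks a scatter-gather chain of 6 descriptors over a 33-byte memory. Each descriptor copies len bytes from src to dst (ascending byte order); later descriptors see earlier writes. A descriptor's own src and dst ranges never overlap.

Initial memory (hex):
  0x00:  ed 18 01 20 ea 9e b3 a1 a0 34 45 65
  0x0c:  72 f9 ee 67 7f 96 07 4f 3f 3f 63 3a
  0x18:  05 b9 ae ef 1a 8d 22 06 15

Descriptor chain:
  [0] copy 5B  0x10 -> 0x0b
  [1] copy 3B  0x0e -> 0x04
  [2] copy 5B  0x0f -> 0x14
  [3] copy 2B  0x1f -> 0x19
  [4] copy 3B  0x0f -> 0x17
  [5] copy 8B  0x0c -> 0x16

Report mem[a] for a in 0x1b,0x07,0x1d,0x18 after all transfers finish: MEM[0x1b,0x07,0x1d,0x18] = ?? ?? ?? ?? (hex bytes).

MEM[0x1b,0x07,0x1d,0x18] = 96 a1 4f 4f

#0 dst[0x0b+5] := {0x7f,0x96,0x07,0x4f,0x3f}
#1 dst[0x04+3] := {0x4f,0x3f,0x7f}
#2 dst[0x14+5] := {0x3f,0x7f,0x96,0x07,0x4f}
#3 dst[0x19+2] := {0x06,0x15}
#4 dst[0x17+3] := {0x3f,0x7f,0x96}
#5 dst[0x16+8] := {0x96,0x07,0x4f,0x3f,0x7f,0x96,0x07,0x4f}
query mem[0x1b]=0x96, mem[0x07]=0xa1, mem[0x1d]=0x4f, mem[0x18]=0x4f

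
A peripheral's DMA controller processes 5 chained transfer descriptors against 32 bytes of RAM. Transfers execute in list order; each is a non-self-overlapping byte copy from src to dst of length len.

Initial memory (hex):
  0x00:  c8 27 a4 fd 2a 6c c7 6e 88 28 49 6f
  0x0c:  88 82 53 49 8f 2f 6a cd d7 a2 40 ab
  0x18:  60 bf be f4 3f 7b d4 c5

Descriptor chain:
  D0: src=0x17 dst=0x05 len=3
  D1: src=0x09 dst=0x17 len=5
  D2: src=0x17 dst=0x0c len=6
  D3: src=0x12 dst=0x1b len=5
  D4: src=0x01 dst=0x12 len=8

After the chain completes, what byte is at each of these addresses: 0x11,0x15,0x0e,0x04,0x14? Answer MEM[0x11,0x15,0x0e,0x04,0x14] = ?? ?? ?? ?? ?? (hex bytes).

#0 dst[0x05+3] := {0xab,0x60,0xbf}
#1 dst[0x17+5] := {0x28,0x49,0x6f,0x88,0x82}
#2 dst[0x0c+6] := {0x28,0x49,0x6f,0x88,0x82,0x3f}
#3 dst[0x1b+5] := {0x6a,0xcd,0xd7,0xa2,0x40}
#4 dst[0x12+8] := {0x27,0xa4,0xfd,0x2a,0xab,0x60,0xbf,0x88}
query mem[0x11]=0x3f, mem[0x15]=0x2a, mem[0x0e]=0x6f, mem[0x04]=0x2a, mem[0x14]=0xfd

MEM[0x11,0x15,0x0e,0x04,0x14] = 3f 2a 6f 2a fd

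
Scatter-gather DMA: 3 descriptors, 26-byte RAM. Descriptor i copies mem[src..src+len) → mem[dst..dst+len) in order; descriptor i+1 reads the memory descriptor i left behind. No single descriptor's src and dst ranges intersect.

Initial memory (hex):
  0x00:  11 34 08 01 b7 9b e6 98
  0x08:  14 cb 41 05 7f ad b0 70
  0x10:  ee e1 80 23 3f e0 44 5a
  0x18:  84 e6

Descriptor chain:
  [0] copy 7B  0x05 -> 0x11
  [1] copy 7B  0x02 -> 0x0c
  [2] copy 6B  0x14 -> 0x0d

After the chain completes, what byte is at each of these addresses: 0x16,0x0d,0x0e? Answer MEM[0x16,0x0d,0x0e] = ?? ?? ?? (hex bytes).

[0] 0x05->0x11 len=7 : 9b e6 98 14 cb 41 05
[1] 0x02->0x0c len=7 : 08 01 b7 9b e6 98 14
[2] 0x14->0x0d len=6 : 14 cb 41 05 84 e6
query mem[0x16]=0x41, mem[0x0d]=0x14, mem[0x0e]=0xcb

MEM[0x16,0x0d,0x0e] = 41 14 cb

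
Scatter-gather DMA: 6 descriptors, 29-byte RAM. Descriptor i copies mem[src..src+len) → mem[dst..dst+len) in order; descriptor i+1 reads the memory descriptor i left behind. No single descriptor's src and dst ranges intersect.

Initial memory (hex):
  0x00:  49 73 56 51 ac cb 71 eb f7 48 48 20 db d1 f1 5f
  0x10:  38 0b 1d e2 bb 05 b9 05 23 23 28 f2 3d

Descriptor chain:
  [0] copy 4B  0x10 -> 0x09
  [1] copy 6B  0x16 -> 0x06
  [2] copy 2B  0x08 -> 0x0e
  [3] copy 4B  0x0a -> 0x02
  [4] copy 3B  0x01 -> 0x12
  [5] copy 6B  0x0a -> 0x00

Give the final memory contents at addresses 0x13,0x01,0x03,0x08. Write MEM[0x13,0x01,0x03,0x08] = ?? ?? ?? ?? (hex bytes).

MEM[0x13,0x01,0x03,0x08] = 28 f2 d1 23

  after D0: wrote 4B at 0x09 = 380b1de2
  after D1: wrote 6B at 0x06 = b905232328f2
  after D2: wrote 2B at 0x0e = 2323
  after D3: wrote 4B at 0x02 = 28f2e2d1
  after D4: wrote 3B at 0x12 = 7328f2
  after D5: wrote 6B at 0x00 = 28f2e2d12323
query mem[0x13]=0x28, mem[0x01]=0xf2, mem[0x03]=0xd1, mem[0x08]=0x23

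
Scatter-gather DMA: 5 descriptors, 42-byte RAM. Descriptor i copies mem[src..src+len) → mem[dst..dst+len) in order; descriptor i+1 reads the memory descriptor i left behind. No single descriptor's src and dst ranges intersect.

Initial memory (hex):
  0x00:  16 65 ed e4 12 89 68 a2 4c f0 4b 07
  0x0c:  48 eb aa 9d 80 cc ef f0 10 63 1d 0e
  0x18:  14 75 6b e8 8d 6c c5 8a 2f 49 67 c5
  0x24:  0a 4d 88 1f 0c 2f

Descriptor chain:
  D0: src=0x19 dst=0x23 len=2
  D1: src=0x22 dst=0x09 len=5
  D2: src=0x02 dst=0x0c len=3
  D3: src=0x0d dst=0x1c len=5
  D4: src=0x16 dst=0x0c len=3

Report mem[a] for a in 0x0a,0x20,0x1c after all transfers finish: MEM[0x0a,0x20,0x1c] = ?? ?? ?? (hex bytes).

#0 dst[0x23+2] := {0x75,0x6b}
#1 dst[0x09+5] := {0x67,0x75,0x6b,0x4d,0x88}
#2 dst[0x0c+3] := {0xed,0xe4,0x12}
#3 dst[0x1c+5] := {0xe4,0x12,0x9d,0x80,0xcc}
#4 dst[0x0c+3] := {0x1d,0x0e,0x14}
query mem[0x0a]=0x75, mem[0x20]=0xcc, mem[0x1c]=0xe4

MEM[0x0a,0x20,0x1c] = 75 cc e4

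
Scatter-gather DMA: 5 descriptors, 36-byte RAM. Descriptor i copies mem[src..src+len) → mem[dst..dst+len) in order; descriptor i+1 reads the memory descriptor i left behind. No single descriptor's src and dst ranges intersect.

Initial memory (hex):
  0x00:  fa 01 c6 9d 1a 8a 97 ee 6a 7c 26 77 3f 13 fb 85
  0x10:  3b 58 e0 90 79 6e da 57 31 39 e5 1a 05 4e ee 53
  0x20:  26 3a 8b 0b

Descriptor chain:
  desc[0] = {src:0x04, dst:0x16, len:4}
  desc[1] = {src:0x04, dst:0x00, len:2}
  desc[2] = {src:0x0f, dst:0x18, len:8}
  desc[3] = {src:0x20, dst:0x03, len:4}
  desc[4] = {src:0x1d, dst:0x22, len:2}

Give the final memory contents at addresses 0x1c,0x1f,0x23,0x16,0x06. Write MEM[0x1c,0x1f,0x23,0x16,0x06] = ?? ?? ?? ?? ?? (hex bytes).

MEM[0x1c,0x1f,0x23,0x16,0x06] = 90 1a 6e 1a 0b

#0 dst[0x16+4] := {0x1a,0x8a,0x97,0xee}
#1 dst[0x00+2] := {0x1a,0x8a}
#2 dst[0x18+8] := {0x85,0x3b,0x58,0xe0,0x90,0x79,0x6e,0x1a}
#3 dst[0x03+4] := {0x26,0x3a,0x8b,0x0b}
#4 dst[0x22+2] := {0x79,0x6e}
query mem[0x1c]=0x90, mem[0x1f]=0x1a, mem[0x23]=0x6e, mem[0x16]=0x1a, mem[0x06]=0x0b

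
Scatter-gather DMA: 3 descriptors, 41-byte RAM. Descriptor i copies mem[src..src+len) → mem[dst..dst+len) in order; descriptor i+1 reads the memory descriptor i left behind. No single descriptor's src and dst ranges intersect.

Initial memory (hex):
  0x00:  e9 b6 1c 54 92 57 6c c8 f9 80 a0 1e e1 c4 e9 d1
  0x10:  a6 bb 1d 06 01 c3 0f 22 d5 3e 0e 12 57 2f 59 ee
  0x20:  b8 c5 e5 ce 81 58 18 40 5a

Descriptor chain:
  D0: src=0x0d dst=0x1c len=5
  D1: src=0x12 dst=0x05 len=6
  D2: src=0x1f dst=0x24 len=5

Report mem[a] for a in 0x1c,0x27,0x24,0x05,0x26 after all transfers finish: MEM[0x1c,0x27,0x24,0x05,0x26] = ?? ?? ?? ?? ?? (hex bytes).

MEM[0x1c,0x27,0x24,0x05,0x26] = c4 e5 a6 1d c5

[0] 0x0d->0x1c len=5 : c4 e9 d1 a6 bb
[1] 0x12->0x05 len=6 : 1d 06 01 c3 0f 22
[2] 0x1f->0x24 len=5 : a6 bb c5 e5 ce
query mem[0x1c]=0xc4, mem[0x27]=0xe5, mem[0x24]=0xa6, mem[0x05]=0x1d, mem[0x26]=0xc5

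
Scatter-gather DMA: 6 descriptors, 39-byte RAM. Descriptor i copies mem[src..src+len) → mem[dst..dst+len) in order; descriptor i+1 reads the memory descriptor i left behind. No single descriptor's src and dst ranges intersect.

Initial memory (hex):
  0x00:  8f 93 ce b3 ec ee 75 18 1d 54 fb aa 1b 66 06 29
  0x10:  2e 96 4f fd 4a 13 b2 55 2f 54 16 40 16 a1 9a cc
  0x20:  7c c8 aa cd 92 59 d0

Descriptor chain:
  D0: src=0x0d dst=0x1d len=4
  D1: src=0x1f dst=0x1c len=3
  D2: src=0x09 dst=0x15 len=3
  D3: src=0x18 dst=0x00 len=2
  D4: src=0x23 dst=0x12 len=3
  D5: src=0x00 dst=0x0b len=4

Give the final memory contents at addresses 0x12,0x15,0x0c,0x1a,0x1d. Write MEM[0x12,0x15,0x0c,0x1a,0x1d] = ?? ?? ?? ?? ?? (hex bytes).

D0: mem[0x1d..0x20] <- [66 06 29 2e]
D1: mem[0x1c..0x1e] <- [29 2e c8]
D2: mem[0x15..0x17] <- [54 fb aa]
D3: mem[0x00..0x01] <- [2f 54]
D4: mem[0x12..0x14] <- [cd 92 59]
D5: mem[0x0b..0x0e] <- [2f 54 ce b3]
query mem[0x12]=0xcd, mem[0x15]=0x54, mem[0x0c]=0x54, mem[0x1a]=0x16, mem[0x1d]=0x2e

MEM[0x12,0x15,0x0c,0x1a,0x1d] = cd 54 54 16 2e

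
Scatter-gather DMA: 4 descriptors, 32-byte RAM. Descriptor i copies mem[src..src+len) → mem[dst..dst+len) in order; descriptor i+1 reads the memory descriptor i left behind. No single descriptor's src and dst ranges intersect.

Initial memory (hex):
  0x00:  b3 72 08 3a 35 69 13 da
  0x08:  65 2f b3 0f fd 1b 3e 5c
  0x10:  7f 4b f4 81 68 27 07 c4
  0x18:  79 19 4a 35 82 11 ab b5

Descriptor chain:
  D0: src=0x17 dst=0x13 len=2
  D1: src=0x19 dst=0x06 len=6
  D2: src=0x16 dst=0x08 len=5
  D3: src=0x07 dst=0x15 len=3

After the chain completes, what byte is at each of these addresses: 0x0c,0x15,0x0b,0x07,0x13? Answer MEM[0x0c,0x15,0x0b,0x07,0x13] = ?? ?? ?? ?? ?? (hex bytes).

MEM[0x0c,0x15,0x0b,0x07,0x13] = 4a 4a 19 4a c4

  after D0: wrote 2B at 0x13 = c479
  after D1: wrote 6B at 0x06 = 194a358211ab
  after D2: wrote 5B at 0x08 = 07c479194a
  after D3: wrote 3B at 0x15 = 4a07c4
query mem[0x0c]=0x4a, mem[0x15]=0x4a, mem[0x0b]=0x19, mem[0x07]=0x4a, mem[0x13]=0xc4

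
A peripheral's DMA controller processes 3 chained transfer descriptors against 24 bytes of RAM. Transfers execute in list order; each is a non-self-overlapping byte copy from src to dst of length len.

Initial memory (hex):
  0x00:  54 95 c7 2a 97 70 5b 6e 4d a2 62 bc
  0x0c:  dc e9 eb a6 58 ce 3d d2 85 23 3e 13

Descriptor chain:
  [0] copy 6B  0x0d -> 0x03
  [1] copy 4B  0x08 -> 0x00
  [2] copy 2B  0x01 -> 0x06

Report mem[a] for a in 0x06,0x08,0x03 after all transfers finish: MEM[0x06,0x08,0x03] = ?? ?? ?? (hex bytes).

MEM[0x06,0x08,0x03] = a2 3d bc

D0: mem[0x03..0x08] <- [e9 eb a6 58 ce 3d]
D1: mem[0x00..0x03] <- [3d a2 62 bc]
D2: mem[0x06..0x07] <- [a2 62]
query mem[0x06]=0xa2, mem[0x08]=0x3d, mem[0x03]=0xbc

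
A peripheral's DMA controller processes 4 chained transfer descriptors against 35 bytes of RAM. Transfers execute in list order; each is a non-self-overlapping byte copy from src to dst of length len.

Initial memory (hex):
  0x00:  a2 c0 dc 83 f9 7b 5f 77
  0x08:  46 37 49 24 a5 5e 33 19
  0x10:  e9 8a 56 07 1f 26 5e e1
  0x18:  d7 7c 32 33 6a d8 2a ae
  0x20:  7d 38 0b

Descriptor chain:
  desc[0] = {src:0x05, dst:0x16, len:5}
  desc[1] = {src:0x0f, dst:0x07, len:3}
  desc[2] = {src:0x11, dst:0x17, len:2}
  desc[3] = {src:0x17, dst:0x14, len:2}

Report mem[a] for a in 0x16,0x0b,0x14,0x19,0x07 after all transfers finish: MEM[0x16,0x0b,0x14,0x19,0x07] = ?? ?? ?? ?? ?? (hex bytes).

  after D0: wrote 5B at 0x16 = 7b5f774637
  after D1: wrote 3B at 0x07 = 19e98a
  after D2: wrote 2B at 0x17 = 8a56
  after D3: wrote 2B at 0x14 = 8a56
query mem[0x16]=0x7b, mem[0x0b]=0x24, mem[0x14]=0x8a, mem[0x19]=0x46, mem[0x07]=0x19

MEM[0x16,0x0b,0x14,0x19,0x07] = 7b 24 8a 46 19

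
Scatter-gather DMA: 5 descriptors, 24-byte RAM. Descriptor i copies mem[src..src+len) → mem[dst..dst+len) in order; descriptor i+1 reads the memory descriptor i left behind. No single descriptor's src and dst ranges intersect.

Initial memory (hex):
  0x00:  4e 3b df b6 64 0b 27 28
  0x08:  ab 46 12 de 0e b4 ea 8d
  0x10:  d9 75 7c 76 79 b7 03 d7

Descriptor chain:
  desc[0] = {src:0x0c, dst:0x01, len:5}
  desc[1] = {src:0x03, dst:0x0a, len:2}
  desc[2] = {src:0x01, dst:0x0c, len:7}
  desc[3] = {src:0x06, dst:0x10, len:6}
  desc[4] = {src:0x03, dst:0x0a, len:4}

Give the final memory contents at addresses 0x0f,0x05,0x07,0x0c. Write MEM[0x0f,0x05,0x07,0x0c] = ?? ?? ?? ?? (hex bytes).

MEM[0x0f,0x05,0x07,0x0c] = 8d d9 28 d9

#0 dst[0x01+5] := {0x0e,0xb4,0xea,0x8d,0xd9}
#1 dst[0x0a+2] := {0xea,0x8d}
#2 dst[0x0c+7] := {0x0e,0xb4,0xea,0x8d,0xd9,0x27,0x28}
#3 dst[0x10+6] := {0x27,0x28,0xab,0x46,0xea,0x8d}
#4 dst[0x0a+4] := {0xea,0x8d,0xd9,0x27}
query mem[0x0f]=0x8d, mem[0x05]=0xd9, mem[0x07]=0x28, mem[0x0c]=0xd9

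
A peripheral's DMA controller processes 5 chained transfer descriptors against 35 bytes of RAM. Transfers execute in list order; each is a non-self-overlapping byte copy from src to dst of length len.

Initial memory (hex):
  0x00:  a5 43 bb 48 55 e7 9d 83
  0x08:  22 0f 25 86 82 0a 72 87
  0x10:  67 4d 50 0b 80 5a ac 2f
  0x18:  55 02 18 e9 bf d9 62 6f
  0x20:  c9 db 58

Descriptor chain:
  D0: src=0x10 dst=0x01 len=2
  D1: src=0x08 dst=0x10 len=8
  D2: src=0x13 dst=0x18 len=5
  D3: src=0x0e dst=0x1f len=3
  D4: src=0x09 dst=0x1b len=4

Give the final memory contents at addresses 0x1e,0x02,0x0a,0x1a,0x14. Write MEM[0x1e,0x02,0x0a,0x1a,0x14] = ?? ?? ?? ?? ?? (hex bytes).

#0 dst[0x01+2] := {0x67,0x4d}
#1 dst[0x10+8] := {0x22,0x0f,0x25,0x86,0x82,0x0a,0x72,0x87}
#2 dst[0x18+5] := {0x86,0x82,0x0a,0x72,0x87}
#3 dst[0x1f+3] := {0x72,0x87,0x22}
#4 dst[0x1b+4] := {0x0f,0x25,0x86,0x82}
query mem[0x1e]=0x82, mem[0x02]=0x4d, mem[0x0a]=0x25, mem[0x1a]=0x0a, mem[0x14]=0x82

MEM[0x1e,0x02,0x0a,0x1a,0x14] = 82 4d 25 0a 82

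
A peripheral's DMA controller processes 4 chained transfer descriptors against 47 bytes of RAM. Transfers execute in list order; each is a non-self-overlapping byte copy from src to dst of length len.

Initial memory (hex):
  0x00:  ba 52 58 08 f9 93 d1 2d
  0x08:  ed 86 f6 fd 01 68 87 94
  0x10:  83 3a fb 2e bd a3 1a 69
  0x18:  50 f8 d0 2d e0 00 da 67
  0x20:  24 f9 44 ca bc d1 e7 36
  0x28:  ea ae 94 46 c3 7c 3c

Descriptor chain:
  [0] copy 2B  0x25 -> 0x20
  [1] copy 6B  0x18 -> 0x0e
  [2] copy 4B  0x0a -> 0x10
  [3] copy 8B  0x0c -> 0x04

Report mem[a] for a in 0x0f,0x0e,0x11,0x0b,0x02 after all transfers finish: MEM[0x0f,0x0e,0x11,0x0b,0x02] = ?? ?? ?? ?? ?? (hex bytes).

MEM[0x0f,0x0e,0x11,0x0b,0x02] = f8 50 fd 68 58

D0: mem[0x20..0x21] <- [d1 e7]
D1: mem[0x0e..0x13] <- [50 f8 d0 2d e0 00]
D2: mem[0x10..0x13] <- [f6 fd 01 68]
D3: mem[0x04..0x0b] <- [01 68 50 f8 f6 fd 01 68]
query mem[0x0f]=0xf8, mem[0x0e]=0x50, mem[0x11]=0xfd, mem[0x0b]=0x68, mem[0x02]=0x58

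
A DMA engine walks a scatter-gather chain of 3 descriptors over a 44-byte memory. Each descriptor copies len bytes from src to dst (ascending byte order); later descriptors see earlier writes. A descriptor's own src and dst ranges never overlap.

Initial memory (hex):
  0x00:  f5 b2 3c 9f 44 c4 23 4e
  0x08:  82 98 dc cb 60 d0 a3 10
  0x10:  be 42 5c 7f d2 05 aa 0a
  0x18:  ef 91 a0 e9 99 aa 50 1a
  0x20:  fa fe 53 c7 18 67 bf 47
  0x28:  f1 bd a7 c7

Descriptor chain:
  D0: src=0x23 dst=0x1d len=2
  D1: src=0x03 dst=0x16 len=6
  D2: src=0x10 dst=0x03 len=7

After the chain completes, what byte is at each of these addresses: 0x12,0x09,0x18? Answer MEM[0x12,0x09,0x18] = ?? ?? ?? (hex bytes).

D0: mem[0x1d..0x1e] <- [c7 18]
D1: mem[0x16..0x1b] <- [9f 44 c4 23 4e 82]
D2: mem[0x03..0x09] <- [be 42 5c 7f d2 05 9f]
query mem[0x12]=0x5c, mem[0x09]=0x9f, mem[0x18]=0xc4

MEM[0x12,0x09,0x18] = 5c 9f c4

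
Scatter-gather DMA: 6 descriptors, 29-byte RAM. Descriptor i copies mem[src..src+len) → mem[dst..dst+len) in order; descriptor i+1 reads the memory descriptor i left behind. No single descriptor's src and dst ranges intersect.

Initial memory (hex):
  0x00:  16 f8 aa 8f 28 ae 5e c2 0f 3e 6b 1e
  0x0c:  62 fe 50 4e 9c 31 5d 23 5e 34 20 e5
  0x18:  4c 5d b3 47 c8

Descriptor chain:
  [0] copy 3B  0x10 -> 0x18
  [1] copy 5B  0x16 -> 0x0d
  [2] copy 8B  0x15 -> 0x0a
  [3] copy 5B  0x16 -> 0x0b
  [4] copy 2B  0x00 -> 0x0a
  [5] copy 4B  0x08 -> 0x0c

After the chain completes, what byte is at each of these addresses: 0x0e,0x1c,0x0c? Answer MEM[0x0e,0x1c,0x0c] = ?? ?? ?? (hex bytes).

MEM[0x0e,0x1c,0x0c] = 16 c8 0f

D0: mem[0x18..0x1a] <- [9c 31 5d]
D1: mem[0x0d..0x11] <- [20 e5 9c 31 5d]
D2: mem[0x0a..0x11] <- [34 20 e5 9c 31 5d 47 c8]
D3: mem[0x0b..0x0f] <- [20 e5 9c 31 5d]
D4: mem[0x0a..0x0b] <- [16 f8]
D5: mem[0x0c..0x0f] <- [0f 3e 16 f8]
query mem[0x0e]=0x16, mem[0x1c]=0xc8, mem[0x0c]=0x0f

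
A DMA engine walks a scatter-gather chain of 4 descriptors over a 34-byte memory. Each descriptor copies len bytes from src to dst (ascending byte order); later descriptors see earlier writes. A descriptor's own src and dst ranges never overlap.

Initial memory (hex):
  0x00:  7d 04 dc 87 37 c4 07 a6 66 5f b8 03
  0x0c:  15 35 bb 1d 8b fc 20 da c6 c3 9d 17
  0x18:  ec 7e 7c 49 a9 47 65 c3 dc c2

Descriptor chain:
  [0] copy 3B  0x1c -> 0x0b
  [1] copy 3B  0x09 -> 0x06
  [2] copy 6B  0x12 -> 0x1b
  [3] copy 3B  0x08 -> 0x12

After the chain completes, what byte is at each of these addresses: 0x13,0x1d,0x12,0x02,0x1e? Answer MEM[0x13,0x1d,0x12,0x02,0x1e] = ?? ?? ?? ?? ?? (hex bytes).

#0 dst[0x0b+3] := {0xa9,0x47,0x65}
#1 dst[0x06+3] := {0x5f,0xb8,0xa9}
#2 dst[0x1b+6] := {0x20,0xda,0xc6,0xc3,0x9d,0x17}
#3 dst[0x12+3] := {0xa9,0x5f,0xb8}
query mem[0x13]=0x5f, mem[0x1d]=0xc6, mem[0x12]=0xa9, mem[0x02]=0xdc, mem[0x1e]=0xc3

MEM[0x13,0x1d,0x12,0x02,0x1e] = 5f c6 a9 dc c3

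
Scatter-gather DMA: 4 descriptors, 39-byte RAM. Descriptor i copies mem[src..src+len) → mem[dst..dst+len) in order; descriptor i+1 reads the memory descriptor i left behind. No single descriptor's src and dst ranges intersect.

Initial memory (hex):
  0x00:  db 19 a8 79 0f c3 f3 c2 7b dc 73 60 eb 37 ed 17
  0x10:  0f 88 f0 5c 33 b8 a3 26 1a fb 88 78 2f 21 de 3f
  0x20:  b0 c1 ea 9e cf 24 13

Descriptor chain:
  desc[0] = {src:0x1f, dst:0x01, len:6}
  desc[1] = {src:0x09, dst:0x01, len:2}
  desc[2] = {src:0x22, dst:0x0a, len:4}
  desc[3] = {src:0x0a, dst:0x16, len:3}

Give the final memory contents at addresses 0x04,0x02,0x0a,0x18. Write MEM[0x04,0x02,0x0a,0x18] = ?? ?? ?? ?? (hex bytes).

  after D0: wrote 6B at 0x01 = 3fb0c1ea9ecf
  after D1: wrote 2B at 0x01 = dc73
  after D2: wrote 4B at 0x0a = ea9ecf24
  after D3: wrote 3B at 0x16 = ea9ecf
query mem[0x04]=0xea, mem[0x02]=0x73, mem[0x0a]=0xea, mem[0x18]=0xcf

MEM[0x04,0x02,0x0a,0x18] = ea 73 ea cf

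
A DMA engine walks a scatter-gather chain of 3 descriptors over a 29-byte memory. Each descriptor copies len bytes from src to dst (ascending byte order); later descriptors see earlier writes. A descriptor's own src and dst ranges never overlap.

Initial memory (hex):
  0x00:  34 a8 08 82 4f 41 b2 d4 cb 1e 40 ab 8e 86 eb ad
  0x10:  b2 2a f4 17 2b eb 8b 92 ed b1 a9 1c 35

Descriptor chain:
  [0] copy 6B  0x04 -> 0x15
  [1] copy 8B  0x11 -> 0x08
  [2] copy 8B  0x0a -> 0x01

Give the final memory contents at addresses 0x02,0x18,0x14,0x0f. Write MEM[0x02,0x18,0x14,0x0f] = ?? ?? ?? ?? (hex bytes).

[0] 0x04->0x15 len=6 : 4f 41 b2 d4 cb 1e
[1] 0x11->0x08 len=8 : 2a f4 17 2b 4f 41 b2 d4
[2] 0x0a->0x01 len=8 : 17 2b 4f 41 b2 d4 b2 2a
query mem[0x02]=0x2b, mem[0x18]=0xd4, mem[0x14]=0x2b, mem[0x0f]=0xd4

MEM[0x02,0x18,0x14,0x0f] = 2b d4 2b d4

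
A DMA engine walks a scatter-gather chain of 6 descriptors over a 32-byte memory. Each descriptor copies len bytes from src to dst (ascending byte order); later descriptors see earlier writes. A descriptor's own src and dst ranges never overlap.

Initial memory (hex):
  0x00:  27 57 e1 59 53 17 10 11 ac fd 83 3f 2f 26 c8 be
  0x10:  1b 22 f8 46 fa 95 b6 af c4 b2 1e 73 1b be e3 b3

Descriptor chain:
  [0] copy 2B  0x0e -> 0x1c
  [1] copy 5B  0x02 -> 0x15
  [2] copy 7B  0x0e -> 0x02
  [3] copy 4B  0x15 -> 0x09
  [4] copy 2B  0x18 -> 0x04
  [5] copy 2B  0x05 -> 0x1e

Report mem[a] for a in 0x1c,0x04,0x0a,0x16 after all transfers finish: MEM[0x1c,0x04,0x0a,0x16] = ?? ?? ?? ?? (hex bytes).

  after D0: wrote 2B at 0x1c = c8be
  after D1: wrote 5B at 0x15 = e159531710
  after D2: wrote 7B at 0x02 = c8be1b22f846fa
  after D3: wrote 4B at 0x09 = e1595317
  after D4: wrote 2B at 0x04 = 1710
  after D5: wrote 2B at 0x1e = 10f8
query mem[0x1c]=0xc8, mem[0x04]=0x17, mem[0x0a]=0x59, mem[0x16]=0x59

MEM[0x1c,0x04,0x0a,0x16] = c8 17 59 59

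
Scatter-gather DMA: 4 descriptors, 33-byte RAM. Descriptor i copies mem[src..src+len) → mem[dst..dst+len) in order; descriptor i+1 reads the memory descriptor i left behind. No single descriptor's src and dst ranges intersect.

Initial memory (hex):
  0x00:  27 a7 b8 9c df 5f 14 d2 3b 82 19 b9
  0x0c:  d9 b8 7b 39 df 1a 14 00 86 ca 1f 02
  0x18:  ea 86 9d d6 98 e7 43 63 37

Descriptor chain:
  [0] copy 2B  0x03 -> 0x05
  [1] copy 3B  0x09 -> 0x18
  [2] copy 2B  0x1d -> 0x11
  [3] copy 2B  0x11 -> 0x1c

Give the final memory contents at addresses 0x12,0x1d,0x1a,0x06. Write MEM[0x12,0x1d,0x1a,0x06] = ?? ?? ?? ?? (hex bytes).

D0: mem[0x05..0x06] <- [9c df]
D1: mem[0x18..0x1a] <- [82 19 b9]
D2: mem[0x11..0x12] <- [e7 43]
D3: mem[0x1c..0x1d] <- [e7 43]
query mem[0x12]=0x43, mem[0x1d]=0x43, mem[0x1a]=0xb9, mem[0x06]=0xdf

MEM[0x12,0x1d,0x1a,0x06] = 43 43 b9 df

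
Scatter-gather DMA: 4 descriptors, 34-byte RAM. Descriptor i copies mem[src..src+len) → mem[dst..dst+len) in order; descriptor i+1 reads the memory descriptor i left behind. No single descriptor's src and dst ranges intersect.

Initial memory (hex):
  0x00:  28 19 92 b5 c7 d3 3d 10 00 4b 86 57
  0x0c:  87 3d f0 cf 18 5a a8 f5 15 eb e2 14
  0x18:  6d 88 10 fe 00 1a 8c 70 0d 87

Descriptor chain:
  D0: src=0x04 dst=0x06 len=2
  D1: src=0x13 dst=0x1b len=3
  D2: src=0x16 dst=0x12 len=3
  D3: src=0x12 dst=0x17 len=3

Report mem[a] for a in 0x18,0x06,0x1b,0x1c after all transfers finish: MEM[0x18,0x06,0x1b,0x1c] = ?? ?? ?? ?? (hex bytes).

D0: mem[0x06..0x07] <- [c7 d3]
D1: mem[0x1b..0x1d] <- [f5 15 eb]
D2: mem[0x12..0x14] <- [e2 14 6d]
D3: mem[0x17..0x19] <- [e2 14 6d]
query mem[0x18]=0x14, mem[0x06]=0xc7, mem[0x1b]=0xf5, mem[0x1c]=0x15

MEM[0x18,0x06,0x1b,0x1c] = 14 c7 f5 15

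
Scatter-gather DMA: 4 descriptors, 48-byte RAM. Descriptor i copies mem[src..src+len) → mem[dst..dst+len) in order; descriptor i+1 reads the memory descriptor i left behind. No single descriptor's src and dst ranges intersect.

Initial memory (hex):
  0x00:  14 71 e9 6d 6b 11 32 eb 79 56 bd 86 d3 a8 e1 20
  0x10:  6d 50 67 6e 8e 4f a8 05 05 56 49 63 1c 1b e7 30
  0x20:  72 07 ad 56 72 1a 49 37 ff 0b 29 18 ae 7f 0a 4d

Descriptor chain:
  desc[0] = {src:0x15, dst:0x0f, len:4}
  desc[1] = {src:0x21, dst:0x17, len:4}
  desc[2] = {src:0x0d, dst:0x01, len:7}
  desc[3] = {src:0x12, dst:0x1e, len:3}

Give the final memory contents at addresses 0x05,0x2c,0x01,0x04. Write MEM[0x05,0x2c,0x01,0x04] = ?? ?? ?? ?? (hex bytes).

MEM[0x05,0x2c,0x01,0x04] = 05 ae a8 a8

[0] 0x15->0x0f len=4 : 4f a8 05 05
[1] 0x21->0x17 len=4 : 07 ad 56 72
[2] 0x0d->0x01 len=7 : a8 e1 4f a8 05 05 6e
[3] 0x12->0x1e len=3 : 05 6e 8e
query mem[0x05]=0x05, mem[0x2c]=0xae, mem[0x01]=0xa8, mem[0x04]=0xa8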